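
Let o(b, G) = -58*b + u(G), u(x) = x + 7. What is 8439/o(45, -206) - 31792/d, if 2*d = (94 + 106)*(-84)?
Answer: 1151008/1474725 ≈ 0.78049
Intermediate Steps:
u(x) = 7 + x
o(b, G) = 7 + G - 58*b (o(b, G) = -58*b + (7 + G) = 7 + G - 58*b)
d = -8400 (d = ((94 + 106)*(-84))/2 = (200*(-84))/2 = (1/2)*(-16800) = -8400)
8439/o(45, -206) - 31792/d = 8439/(7 - 206 - 58*45) - 31792/(-8400) = 8439/(7 - 206 - 2610) - 31792*(-1/8400) = 8439/(-2809) + 1987/525 = 8439*(-1/2809) + 1987/525 = -8439/2809 + 1987/525 = 1151008/1474725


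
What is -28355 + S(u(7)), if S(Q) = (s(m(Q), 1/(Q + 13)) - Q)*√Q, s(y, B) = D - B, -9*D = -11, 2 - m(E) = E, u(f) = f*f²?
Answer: -28355 - 7665455*√7/3204 ≈ -34685.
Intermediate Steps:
u(f) = f³
m(E) = 2 - E
D = 11/9 (D = -⅑*(-11) = 11/9 ≈ 1.2222)
s(y, B) = 11/9 - B
S(Q) = √Q*(11/9 - Q - 1/(13 + Q)) (S(Q) = ((11/9 - 1/(Q + 13)) - Q)*√Q = ((11/9 - 1/(13 + Q)) - Q)*√Q = (11/9 - Q - 1/(13 + Q))*√Q = √Q*(11/9 - Q - 1/(13 + Q)))
-28355 + S(u(7)) = -28355 + √(7³)*(134 - 106*7³ - 9*(7³)²)/(9*(13 + 7³)) = -28355 + √343*(134 - 106*343 - 9*343²)/(9*(13 + 343)) = -28355 + (⅑)*(7*√7)*(134 - 36358 - 9*117649)/356 = -28355 + (⅑)*(7*√7)*(1/356)*(134 - 36358 - 1058841) = -28355 + (⅑)*(7*√7)*(1/356)*(-1095065) = -28355 - 7665455*√7/3204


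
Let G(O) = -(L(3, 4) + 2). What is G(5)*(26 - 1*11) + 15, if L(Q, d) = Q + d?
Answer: -120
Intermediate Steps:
G(O) = -9 (G(O) = -((3 + 4) + 2) = -(7 + 2) = -1*9 = -9)
G(5)*(26 - 1*11) + 15 = -9*(26 - 1*11) + 15 = -9*(26 - 11) + 15 = -9*15 + 15 = -135 + 15 = -120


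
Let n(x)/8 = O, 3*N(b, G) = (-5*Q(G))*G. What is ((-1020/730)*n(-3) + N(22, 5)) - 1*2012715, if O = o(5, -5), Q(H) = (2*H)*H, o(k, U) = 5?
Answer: -440888075/219 ≈ -2.0132e+6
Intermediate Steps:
Q(H) = 2*H²
O = 5
N(b, G) = -10*G³/3 (N(b, G) = ((-10*G²)*G)/3 = (-10*G³)/3 = -10*G³/3)
n(x) = 40 (n(x) = 8*5 = 40)
((-1020/730)*n(-3) + N(22, 5)) - 1*2012715 = (-1020/730*40 - 10/3*5³) - 1*2012715 = (-1020*1/730*40 - 10/3*125) - 2012715 = (-102/73*40 - 1250/3) - 2012715 = (-4080/73 - 1250/3) - 2012715 = -103490/219 - 2012715 = -440888075/219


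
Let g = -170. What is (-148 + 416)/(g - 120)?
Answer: -134/145 ≈ -0.92414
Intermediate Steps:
(-148 + 416)/(g - 120) = (-148 + 416)/(-170 - 120) = 268/(-290) = 268*(-1/290) = -134/145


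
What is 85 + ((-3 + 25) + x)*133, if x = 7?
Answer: 3942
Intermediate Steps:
85 + ((-3 + 25) + x)*133 = 85 + ((-3 + 25) + 7)*133 = 85 + (22 + 7)*133 = 85 + 29*133 = 85 + 3857 = 3942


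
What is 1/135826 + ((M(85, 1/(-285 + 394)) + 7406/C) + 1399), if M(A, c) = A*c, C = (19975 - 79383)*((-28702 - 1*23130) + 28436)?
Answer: 7201047794052516371/5144414602791328 ≈ 1399.8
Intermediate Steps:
C = 1389909568 (C = -59408*((-28702 - 23130) + 28436) = -59408*(-51832 + 28436) = -59408*(-23396) = 1389909568)
1/135826 + ((M(85, 1/(-285 + 394)) + 7406/C) + 1399) = 1/135826 + ((85/(-285 + 394) + 7406/1389909568) + 1399) = 1/135826 + ((85/109 + 7406*(1/1389909568)) + 1399) = 1/135826 + ((85*(1/109) + 3703/694954784) + 1399) = 1/135826 + ((85/109 + 3703/694954784) + 1399) = 1/135826 + (59071560267/75750071456 + 1399) = 1/135826 + 106033421527211/75750071456 = 7201047794052516371/5144414602791328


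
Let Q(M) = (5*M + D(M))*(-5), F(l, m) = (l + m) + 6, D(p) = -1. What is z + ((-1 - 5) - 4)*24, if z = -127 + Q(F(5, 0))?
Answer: -637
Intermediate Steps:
F(l, m) = 6 + l + m
Q(M) = 5 - 25*M (Q(M) = (5*M - 1)*(-5) = (-1 + 5*M)*(-5) = 5 - 25*M)
z = -397 (z = -127 + (5 - 25*(6 + 5 + 0)) = -127 + (5 - 25*11) = -127 + (5 - 275) = -127 - 270 = -397)
z + ((-1 - 5) - 4)*24 = -397 + ((-1 - 5) - 4)*24 = -397 + (-6 - 4)*24 = -397 - 10*24 = -397 - 240 = -637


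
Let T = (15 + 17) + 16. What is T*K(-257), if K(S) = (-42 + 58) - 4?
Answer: 576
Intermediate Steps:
K(S) = 12 (K(S) = 16 - 4 = 12)
T = 48 (T = 32 + 16 = 48)
T*K(-257) = 48*12 = 576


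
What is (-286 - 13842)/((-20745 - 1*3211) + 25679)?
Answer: -14128/1723 ≈ -8.1996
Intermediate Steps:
(-286 - 13842)/((-20745 - 1*3211) + 25679) = -14128/((-20745 - 3211) + 25679) = -14128/(-23956 + 25679) = -14128/1723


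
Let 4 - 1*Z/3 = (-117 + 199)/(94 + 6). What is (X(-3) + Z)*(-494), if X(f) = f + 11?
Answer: -216619/25 ≈ -8664.8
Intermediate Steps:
X(f) = 11 + f
Z = 477/50 (Z = 12 - 3*(-117 + 199)/(94 + 6) = 12 - 246/100 = 12 - 3*41/50 = 12 - 123/50 = 477/50 ≈ 9.5400)
(X(-3) + Z)*(-494) = ((11 - 3) + 477/50)*(-494) = (8 + 477/50)*(-494) = (877/50)*(-494) = -216619/25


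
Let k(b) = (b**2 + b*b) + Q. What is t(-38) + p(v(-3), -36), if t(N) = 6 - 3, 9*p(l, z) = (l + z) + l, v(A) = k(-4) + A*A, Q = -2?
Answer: 23/3 ≈ 7.6667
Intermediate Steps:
k(b) = -2 + 2*b**2 (k(b) = (b**2 + b*b) - 2 = (b**2 + b**2) - 2 = 2*b**2 - 2 = -2 + 2*b**2)
v(A) = 30 + A**2 (v(A) = (-2 + 2*(-4)**2) + A*A = (-2 + 2*16) + A**2 = (-2 + 32) + A**2 = 30 + A**2)
p(l, z) = z/9 + 2*l/9 (p(l, z) = ((l + z) + l)/9 = (z + 2*l)/9 = z/9 + 2*l/9)
t(N) = 3
t(-38) + p(v(-3), -36) = 3 + ((1/9)*(-36) + 2*(30 + (-3)**2)/9) = 3 + (-4 + 2*(30 + 9)/9) = 3 + (-4 + (2/9)*39) = 3 + (-4 + 26/3) = 3 + 14/3 = 23/3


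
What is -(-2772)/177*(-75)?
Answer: -69300/59 ≈ -1174.6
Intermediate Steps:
-(-2772)/177*(-75) = -28*(-33/59)*(-75) = (924/59)*(-75) = -69300/59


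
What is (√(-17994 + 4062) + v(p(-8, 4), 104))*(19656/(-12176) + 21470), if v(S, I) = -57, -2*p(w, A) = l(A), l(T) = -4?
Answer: -1862468331/1522 + 294073947*I*√43/761 ≈ -1.2237e+6 + 2.534e+6*I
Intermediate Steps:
p(w, A) = 2 (p(w, A) = -½*(-4) = 2)
(√(-17994 + 4062) + v(p(-8, 4), 104))*(19656/(-12176) + 21470) = (√(-17994 + 4062) - 57)*(19656/(-12176) + 21470) = (√(-13932) - 57)*(19656*(-1/12176) + 21470) = (18*I*√43 - 57)*(-2457/1522 + 21470) = (-57 + 18*I*√43)*(32674883/1522) = -1862468331/1522 + 294073947*I*√43/761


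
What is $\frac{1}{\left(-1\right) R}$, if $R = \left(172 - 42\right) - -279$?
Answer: $- \frac{1}{409} \approx -0.002445$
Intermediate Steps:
$R = 409$ ($R = 130 + 279 = 409$)
$\frac{1}{\left(-1\right) R} = \frac{1}{\left(-1\right) 409} = \frac{1}{-409} = - \frac{1}{409}$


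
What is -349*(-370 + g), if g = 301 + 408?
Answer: -118311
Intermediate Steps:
g = 709
-349*(-370 + g) = -349*(-370 + 709) = -349*339 = -118311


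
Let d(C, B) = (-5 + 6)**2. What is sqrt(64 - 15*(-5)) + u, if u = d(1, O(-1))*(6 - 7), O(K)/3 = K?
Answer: -1 + sqrt(139) ≈ 10.790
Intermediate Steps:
O(K) = 3*K
d(C, B) = 1 (d(C, B) = 1**2 = 1)
u = -1 (u = 1*(6 - 7) = 1*(-1) = -1)
sqrt(64 - 15*(-5)) + u = sqrt(64 - 15*(-5)) - 1 = sqrt(64 + 75) - 1 = sqrt(139) - 1 = -1 + sqrt(139)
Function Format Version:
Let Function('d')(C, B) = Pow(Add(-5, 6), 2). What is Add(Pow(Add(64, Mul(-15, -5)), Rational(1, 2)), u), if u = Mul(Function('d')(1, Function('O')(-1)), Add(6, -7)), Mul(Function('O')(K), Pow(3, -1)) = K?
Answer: Add(-1, Pow(139, Rational(1, 2))) ≈ 10.790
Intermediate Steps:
Function('O')(K) = Mul(3, K)
Function('d')(C, B) = 1 (Function('d')(C, B) = Pow(1, 2) = 1)
u = -1 (u = Mul(1, Add(6, -7)) = Mul(1, -1) = -1)
Add(Pow(Add(64, Mul(-15, -5)), Rational(1, 2)), u) = Add(Pow(Add(64, Mul(-15, -5)), Rational(1, 2)), -1) = Add(Pow(Add(64, 75), Rational(1, 2)), -1) = Add(Pow(139, Rational(1, 2)), -1) = Add(-1, Pow(139, Rational(1, 2)))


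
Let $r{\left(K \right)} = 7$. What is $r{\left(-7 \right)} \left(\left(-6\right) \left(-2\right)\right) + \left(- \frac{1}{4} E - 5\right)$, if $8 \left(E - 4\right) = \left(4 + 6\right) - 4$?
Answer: $\frac{1245}{16} \approx 77.813$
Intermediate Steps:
$E = \frac{19}{4}$ ($E = 4 + \frac{\left(4 + 6\right) - 4}{8} = 4 + \frac{10 - 4}{8} = 4 + \frac{1}{8} \cdot 6 = 4 + \frac{3}{4} = \frac{19}{4} \approx 4.75$)
$r{\left(-7 \right)} \left(\left(-6\right) \left(-2\right)\right) + \left(- \frac{1}{4} E - 5\right) = 7 \left(\left(-6\right) \left(-2\right)\right) - \left(5 - - \frac{1}{4} \cdot \frac{19}{4}\right) = 7 \cdot 12 - \left(5 - \left(-1\right) \frac{1}{4} \cdot \frac{19}{4}\right) = 84 - \frac{99}{16} = \frac{1245}{16}$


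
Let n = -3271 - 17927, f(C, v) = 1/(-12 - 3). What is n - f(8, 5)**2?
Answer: -4769551/225 ≈ -21198.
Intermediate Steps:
f(C, v) = -1/15 (f(C, v) = 1/(-15) = -1/15)
n = -21198
n - f(8, 5)**2 = -21198 - (-1/15)**2 = -21198 - 1*1/225 = -21198 - 1/225 = -4769551/225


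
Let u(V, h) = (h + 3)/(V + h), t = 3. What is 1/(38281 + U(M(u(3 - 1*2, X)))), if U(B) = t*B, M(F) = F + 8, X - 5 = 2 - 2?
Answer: 1/38309 ≈ 2.6104e-5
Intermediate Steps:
X = 5 (X = 5 + (2 - 2) = 5 + 0 = 5)
u(V, h) = (3 + h)/(V + h)
M(F) = 8 + F
U(B) = 3*B
1/(38281 + U(M(u(3 - 1*2, X)))) = 1/(38281 + 3*(8 + (3 + 5)/((3 - 1*2) + 5))) = 1/(38281 + 3*(8 + 8/((3 - 2) + 5))) = 1/(38281 + 3*(8 + 8/(1 + 5))) = 1/(38281 + 3*(8 + 8/6)) = 1/(38281 + 3*(8 + (1/6)*8)) = 1/(38281 + 3*(8 + 4/3)) = 1/(38281 + 3*(28/3)) = 1/(38281 + 28) = 1/38309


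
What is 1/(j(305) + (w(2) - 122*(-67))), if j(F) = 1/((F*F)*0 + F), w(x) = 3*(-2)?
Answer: 305/2491241 ≈ 0.00012243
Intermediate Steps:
w(x) = -6
j(F) = 1/F (j(F) = 1/(F²*0 + F) = 1/(0 + F) = 1/F)
1/(j(305) + (w(2) - 122*(-67))) = 1/(1/305 + (-6 - 122*(-67))) = 1/(1/305 + (-6 + 8174)) = 1/(1/305 + 8168) = 1/(2491241/305) = 305/2491241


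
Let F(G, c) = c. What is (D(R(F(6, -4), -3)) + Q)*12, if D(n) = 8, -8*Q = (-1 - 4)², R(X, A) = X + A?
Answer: 117/2 ≈ 58.500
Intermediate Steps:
R(X, A) = A + X
Q = -25/8 (Q = -(-1 - 4)²/8 = -⅛*(-5)² = -⅛*25 = -25/8 ≈ -3.1250)
(D(R(F(6, -4), -3)) + Q)*12 = (8 - 25/8)*12 = (39/8)*12 = 117/2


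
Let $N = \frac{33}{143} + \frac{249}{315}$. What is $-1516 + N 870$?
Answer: $- \frac{57104}{91} \approx -627.52$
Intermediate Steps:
$N = \frac{1394}{1365}$ ($N = 33 \cdot \frac{1}{143} + 249 \cdot \frac{1}{315} = \frac{3}{13} + \frac{83}{105} = \frac{1394}{1365} \approx 1.0212$)
$-1516 + N 870 = -1516 + \frac{1394}{1365} \cdot 870 = -1516 + \frac{80852}{91} = - \frac{57104}{91}$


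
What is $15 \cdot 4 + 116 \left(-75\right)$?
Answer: $-8640$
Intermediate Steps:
$15 \cdot 4 + 116 \left(-75\right) = 60 - 8700 = -8640$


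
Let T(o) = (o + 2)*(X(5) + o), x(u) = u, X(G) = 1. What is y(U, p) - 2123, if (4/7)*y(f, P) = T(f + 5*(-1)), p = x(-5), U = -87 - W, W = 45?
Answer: 30007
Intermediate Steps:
U = -132 (U = -87 - 1*45 = -87 - 45 = -132)
T(o) = (1 + o)*(2 + o) (T(o) = (o + 2)*(1 + o) = (2 + o)*(1 + o) = (1 + o)*(2 + o))
p = -5
y(f, P) = -91/4 + 7*(-5 + f)²/4 + 21*f/4 (y(f, P) = 7*(2 + (f + 5*(-1))² + 3*(f + 5*(-1)))/4 = 7*(2 + (f - 5)² + 3*(f - 5))/4 = 7*(2 + (-5 + f)² + 3*(-5 + f))/4 = 7*(2 + (-5 + f)² + (-15 + 3*f))/4 = 7*(-13 + (-5 + f)² + 3*f)/4 = -91/4 + 7*(-5 + f)²/4 + 21*f/4)
y(U, p) - 2123 = (21 - 49/4*(-132) + (7/4)*(-132)²) - 2123 = (21 + 1617 + (7/4)*17424) - 2123 = (21 + 1617 + 30492) - 2123 = 32130 - 2123 = 30007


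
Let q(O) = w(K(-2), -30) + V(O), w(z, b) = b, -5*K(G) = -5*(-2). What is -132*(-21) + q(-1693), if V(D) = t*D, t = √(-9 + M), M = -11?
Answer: 2742 - 3386*I*√5 ≈ 2742.0 - 7571.3*I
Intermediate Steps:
K(G) = -2 (K(G) = -(-1)*(-2) = -⅕*10 = -2)
t = 2*I*√5 (t = √(-9 - 11) = √(-20) = 2*I*√5 ≈ 4.4721*I)
V(D) = 2*I*D*√5 (V(D) = (2*I*√5)*D = 2*I*D*√5)
q(O) = -30 + 2*I*O*√5
-132*(-21) + q(-1693) = -132*(-21) + (-30 + 2*I*(-1693)*√5) = 2772 + (-30 - 3386*I*√5) = 2742 - 3386*I*√5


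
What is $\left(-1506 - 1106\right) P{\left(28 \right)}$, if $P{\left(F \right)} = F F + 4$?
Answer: $-2058256$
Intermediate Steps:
$P{\left(F \right)} = 4 + F^{2}$ ($P{\left(F \right)} = F^{2} + 4 = 4 + F^{2}$)
$\left(-1506 - 1106\right) P{\left(28 \right)} = \left(-1506 - 1106\right) \left(4 + 28^{2}\right) = - 2612 \left(4 + 784\right) = \left(-2612\right) 788 = -2058256$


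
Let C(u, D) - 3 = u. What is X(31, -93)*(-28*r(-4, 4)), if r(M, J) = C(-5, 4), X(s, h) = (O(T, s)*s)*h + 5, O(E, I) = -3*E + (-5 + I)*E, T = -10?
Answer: 37133320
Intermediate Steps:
O(E, I) = -3*E + E*(-5 + I)
X(s, h) = 5 + h*s*(80 - 10*s) (X(s, h) = ((-10*(-8 + s))*s)*h + 5 = ((80 - 10*s)*s)*h + 5 = (s*(80 - 10*s))*h + 5 = h*s*(80 - 10*s) + 5 = 5 + h*s*(80 - 10*s))
C(u, D) = 3 + u
r(M, J) = -2 (r(M, J) = 3 - 5 = -2)
X(31, -93)*(-28*r(-4, 4)) = (5 + 10*(-93)*31*(8 - 1*31))*(-28*(-2)) = (5 + 10*(-93)*31*(8 - 31))*56 = (5 + 10*(-93)*31*(-23))*56 = (5 + 663090)*56 = 663095*56 = 37133320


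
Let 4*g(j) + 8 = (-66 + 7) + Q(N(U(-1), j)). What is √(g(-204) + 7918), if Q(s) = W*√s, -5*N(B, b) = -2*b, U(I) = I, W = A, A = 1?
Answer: √(790125 + 10*I*√510)/10 ≈ 88.889 + 0.012703*I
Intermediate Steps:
W = 1
N(B, b) = 2*b/5 (N(B, b) = -(-2)*b/5 = 2*b/5)
Q(s) = √s (Q(s) = 1*√s = √s)
g(j) = -67/4 + √10*√j/20 (g(j) = -2 + ((-66 + 7) + √(2*j/5))/4 = -2 + (-59 + √10*√j/5)/4 = -2 + (-59/4 + √10*√j/20) = -67/4 + √10*√j/20)
√(g(-204) + 7918) = √((-67/4 + √10*√(-204)/20) + 7918) = √((-67/4 + √10*(2*I*√51)/20) + 7918) = √((-67/4 + I*√510/10) + 7918) = √(31605/4 + I*√510/10)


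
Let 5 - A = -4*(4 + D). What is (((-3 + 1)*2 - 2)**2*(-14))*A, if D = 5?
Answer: -20664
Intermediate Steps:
A = 41 (A = 5 - (-4)*(4 + 5) = 5 - (-4)*9 = 5 - 1*(-36) = 5 + 36 = 41)
(((-3 + 1)*2 - 2)**2*(-14))*A = (((-3 + 1)*2 - 2)**2*(-14))*41 = ((-2*2 - 2)**2*(-14))*41 = ((-4 - 2)**2*(-14))*41 = ((-6)**2*(-14))*41 = (36*(-14))*41 = -504*41 = -20664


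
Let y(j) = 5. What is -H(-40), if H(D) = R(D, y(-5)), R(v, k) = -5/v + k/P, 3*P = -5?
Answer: 23/8 ≈ 2.8750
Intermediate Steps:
P = -5/3 (P = (⅓)*(-5) = -5/3 ≈ -1.6667)
R(v, k) = -5/v - 3*k/5 (R(v, k) = -5/v + k/(-5/3) = -5/v + k*(-⅗) = -5/v - 3*k/5)
H(D) = -3 - 5/D (H(D) = -5/D - ⅗*5 = -5/D - 3 = -3 - 5/D)
-H(-40) = -(-3 - 5/(-40)) = -(-3 - 5*(-1/40)) = -(-3 + ⅛) = -1*(-23/8) = 23/8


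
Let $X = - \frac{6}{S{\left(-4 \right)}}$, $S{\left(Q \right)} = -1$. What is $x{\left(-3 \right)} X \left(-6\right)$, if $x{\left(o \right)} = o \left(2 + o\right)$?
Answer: $-108$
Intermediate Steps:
$X = 6$ ($X = - \frac{6}{-1} = \left(-6\right) \left(-1\right) = 6$)
$x{\left(-3 \right)} X \left(-6\right) = - 3 \left(2 - 3\right) 6 \left(-6\right) = \left(-3\right) \left(-1\right) 6 \left(-6\right) = 3 \cdot 6 \left(-6\right) = 18 \left(-6\right) = -108$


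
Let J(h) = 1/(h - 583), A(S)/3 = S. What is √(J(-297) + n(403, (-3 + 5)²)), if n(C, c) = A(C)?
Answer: √58515545/220 ≈ 34.771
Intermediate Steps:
A(S) = 3*S
n(C, c) = 3*C
J(h) = 1/(-583 + h)
√(J(-297) + n(403, (-3 + 5)²)) = √(1/(-583 - 297) + 3*403) = √(1/(-880) + 1209) = √(-1/880 + 1209) = √(1063919/880) = √58515545/220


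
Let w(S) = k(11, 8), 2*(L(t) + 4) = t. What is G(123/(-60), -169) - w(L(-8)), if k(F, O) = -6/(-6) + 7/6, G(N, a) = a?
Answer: -1027/6 ≈ -171.17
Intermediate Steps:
L(t) = -4 + t/2
k(F, O) = 13/6 (k(F, O) = -6*(-⅙) + 7*(⅙) = 1 + 7/6 = 13/6)
w(S) = 13/6
G(123/(-60), -169) - w(L(-8)) = -169 - 1*13/6 = -169 - 13/6 = -1027/6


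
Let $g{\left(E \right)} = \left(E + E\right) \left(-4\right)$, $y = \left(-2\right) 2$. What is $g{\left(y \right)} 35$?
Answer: $1120$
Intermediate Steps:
$y = -4$
$g{\left(E \right)} = - 8 E$ ($g{\left(E \right)} = 2 E \left(-4\right) = - 8 E$)
$g{\left(y \right)} 35 = \left(-8\right) \left(-4\right) 35 = 32 \cdot 35 = 1120$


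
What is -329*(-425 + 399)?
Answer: 8554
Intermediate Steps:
-329*(-425 + 399) = -329*(-26) = 8554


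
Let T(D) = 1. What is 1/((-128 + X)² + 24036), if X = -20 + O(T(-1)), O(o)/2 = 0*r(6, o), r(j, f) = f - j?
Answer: 1/45940 ≈ 2.1768e-5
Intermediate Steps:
O(o) = 0 (O(o) = 2*(0*(o - 1*6)) = 2*(0*(o - 6)) = 2*(0*(-6 + o)) = 2*0 = 0)
X = -20 (X = -20 + 0 = -20)
1/((-128 + X)² + 24036) = 1/((-128 - 20)² + 24036) = 1/((-148)² + 24036) = 1/(21904 + 24036) = 1/45940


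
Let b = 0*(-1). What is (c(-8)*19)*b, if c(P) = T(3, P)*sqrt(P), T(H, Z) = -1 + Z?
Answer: 0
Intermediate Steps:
c(P) = sqrt(P)*(-1 + P) (c(P) = (-1 + P)*sqrt(P) = sqrt(P)*(-1 + P))
b = 0
(c(-8)*19)*b = ((sqrt(-8)*(-1 - 8))*19)*0 = (((2*I*sqrt(2))*(-9))*19)*0 = (-18*I*sqrt(2)*19)*0 = -342*I*sqrt(2)*0 = 0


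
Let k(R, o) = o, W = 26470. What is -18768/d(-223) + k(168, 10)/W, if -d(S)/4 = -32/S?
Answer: 692399621/21176 ≈ 32697.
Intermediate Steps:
d(S) = 128/S (d(S) = -(-128)/S = 128/S)
-18768/d(-223) + k(168, 10)/W = -18768/(128/(-223)) + 10/26470 = -18768/(128*(-1/223)) + 10*(1/26470) = -18768/(-128/223) + 1/2647 = -18768*(-223/128) + 1/2647 = 261579/8 + 1/2647 = 692399621/21176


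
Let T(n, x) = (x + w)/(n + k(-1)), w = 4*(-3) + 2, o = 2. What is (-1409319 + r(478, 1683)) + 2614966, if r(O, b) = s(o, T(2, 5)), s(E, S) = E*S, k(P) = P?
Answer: 1205637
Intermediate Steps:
w = -10 (w = -12 + 2 = -10)
T(n, x) = (-10 + x)/(-1 + n) (T(n, x) = (x - 10)/(n - 1) = (-10 + x)/(-1 + n))
r(O, b) = -10 (r(O, b) = 2*((-10 + 5)/(-1 + 2)) = 2*(-5/1) = 2*(1*(-5)) = 2*(-5) = -10)
(-1409319 + r(478, 1683)) + 2614966 = (-1409319 - 10) + 2614966 = -1409329 + 2614966 = 1205637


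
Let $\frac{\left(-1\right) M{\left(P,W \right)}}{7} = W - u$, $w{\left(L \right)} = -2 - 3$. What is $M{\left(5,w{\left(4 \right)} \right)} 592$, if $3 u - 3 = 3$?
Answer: $29008$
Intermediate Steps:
$u = 2$ ($u = 1 + \frac{1}{3} \cdot 3 = 1 + 1 = 2$)
$w{\left(L \right)} = -5$
$M{\left(P,W \right)} = 14 - 7 W$ ($M{\left(P,W \right)} = - 7 \left(W - 2\right) = - 7 \left(-2 + W\right) = 14 - 7 W$)
$M{\left(5,w{\left(4 \right)} \right)} 592 = \left(14 - -35\right) 592 = \left(14 + 35\right) 592 = 49 \cdot 592 = 29008$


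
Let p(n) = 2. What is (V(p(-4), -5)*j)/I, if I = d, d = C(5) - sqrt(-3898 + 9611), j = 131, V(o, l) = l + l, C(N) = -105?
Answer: 68775/2656 - 655*sqrt(5713)/2656 ≈ 7.2542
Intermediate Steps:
V(o, l) = 2*l
d = -105 - sqrt(5713) (d = -105 - sqrt(-3898 + 9611) = -105 - sqrt(5713) ≈ -180.58)
I = -105 - sqrt(5713) ≈ -180.58
(V(p(-4), -5)*j)/I = ((2*(-5))*131)/(-105 - sqrt(5713)) = (-10*131)/(-105 - sqrt(5713)) = -1310/(-105 - sqrt(5713))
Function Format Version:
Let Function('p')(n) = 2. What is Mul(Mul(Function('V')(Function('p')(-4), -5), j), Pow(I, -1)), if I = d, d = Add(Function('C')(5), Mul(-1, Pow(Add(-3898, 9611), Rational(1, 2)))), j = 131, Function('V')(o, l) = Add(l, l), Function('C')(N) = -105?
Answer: Add(Rational(68775, 2656), Mul(Rational(-655, 2656), Pow(5713, Rational(1, 2)))) ≈ 7.2542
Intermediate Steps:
Function('V')(o, l) = Mul(2, l)
d = Add(-105, Mul(-1, Pow(5713, Rational(1, 2)))) (d = Add(-105, Mul(-1, Pow(Add(-3898, 9611), Rational(1, 2)))) = Add(-105, Mul(-1, Pow(5713, Rational(1, 2)))) ≈ -180.58)
I = Add(-105, Mul(-1, Pow(5713, Rational(1, 2)))) ≈ -180.58
Mul(Mul(Function('V')(Function('p')(-4), -5), j), Pow(I, -1)) = Mul(Mul(Mul(2, -5), 131), Pow(Add(-105, Mul(-1, Pow(5713, Rational(1, 2)))), -1)) = Mul(Mul(-10, 131), Pow(Add(-105, Mul(-1, Pow(5713, Rational(1, 2)))), -1)) = Mul(-1310, Pow(Add(-105, Mul(-1, Pow(5713, Rational(1, 2)))), -1))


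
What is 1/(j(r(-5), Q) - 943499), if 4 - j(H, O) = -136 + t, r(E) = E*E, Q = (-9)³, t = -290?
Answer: -1/943069 ≈ -1.0604e-6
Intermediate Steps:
Q = -729
r(E) = E²
j(H, O) = 430 (j(H, O) = 4 - (-136 - 290) = 4 - 1*(-426) = 4 + 426 = 430)
1/(j(r(-5), Q) - 943499) = 1/(430 - 943499) = 1/(-943069) = -1/943069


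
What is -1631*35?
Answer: -57085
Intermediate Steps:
-1631*35 = -233*245 = -57085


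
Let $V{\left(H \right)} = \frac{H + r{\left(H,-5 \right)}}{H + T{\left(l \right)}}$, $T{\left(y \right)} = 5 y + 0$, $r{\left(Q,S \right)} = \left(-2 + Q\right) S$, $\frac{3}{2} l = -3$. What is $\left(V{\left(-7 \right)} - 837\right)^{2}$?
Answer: $\frac{203547289}{289} \approx 7.0432 \cdot 10^{5}$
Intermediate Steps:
$l = -2$ ($l = \frac{2}{3} \left(-3\right) = -2$)
$r{\left(Q,S \right)} = S \left(-2 + Q\right)$
$T{\left(y \right)} = 5 y$
$V{\left(H \right)} = \frac{10 - 4 H}{-10 + H}$ ($V{\left(H \right)} = \frac{H - 5 \left(-2 + H\right)}{H + 5 \left(-2\right)} = \frac{H - \left(-10 + 5 H\right)}{H - 10} = \frac{10 - 4 H}{-10 + H}$)
$\left(V{\left(-7 \right)} - 837\right)^{2} = \left(\frac{2 \left(5 - -14\right)}{-10 - 7} - 837\right)^{2} = \left(\frac{2 \left(5 + 14\right)}{-17} - 837\right)^{2} = \left(2 \left(- \frac{1}{17}\right) 19 - 837\right)^{2} = \left(- \frac{38}{17} - 837\right)^{2} = \left(- \frac{14267}{17}\right)^{2} = \frac{203547289}{289}$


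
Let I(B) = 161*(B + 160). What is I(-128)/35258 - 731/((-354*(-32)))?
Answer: 16294129/199701312 ≈ 0.081592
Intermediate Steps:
I(B) = 25760 + 161*B (I(B) = 161*(160 + B) = 25760 + 161*B)
I(-128)/35258 - 731/((-354*(-32))) = (25760 + 161*(-128))/35258 - 731/((-354*(-32))) = (25760 - 20608)*(1/35258) - 731/11328 = 5152*(1/35258) - 731*1/11328 = 2576/17629 - 731/11328 = 16294129/199701312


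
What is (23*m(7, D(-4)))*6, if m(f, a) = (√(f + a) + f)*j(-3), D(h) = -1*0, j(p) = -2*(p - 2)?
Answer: 9660 + 1380*√7 ≈ 13311.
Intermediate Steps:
j(p) = 4 - 2*p (j(p) = -2*(-2 + p) = 4 - 2*p)
D(h) = 0
m(f, a) = 10*f + 10*√(a + f) (m(f, a) = (√(f + a) + f)*(4 - 2*(-3)) = (√(a + f) + f)*(4 + 6) = (f + √(a + f))*10 = 10*f + 10*√(a + f))
(23*m(7, D(-4)))*6 = (23*(10*7 + 10*√(0 + 7)))*6 = (23*(70 + 10*√7))*6 = (1610 + 230*√7)*6 = 9660 + 1380*√7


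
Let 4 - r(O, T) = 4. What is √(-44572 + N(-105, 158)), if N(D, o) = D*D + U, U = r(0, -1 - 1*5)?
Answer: I*√33547 ≈ 183.16*I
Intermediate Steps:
r(O, T) = 0 (r(O, T) = 4 - 1*4 = 4 - 4 = 0)
U = 0
N(D, o) = D² (N(D, o) = D*D + 0 = D² + 0 = D²)
√(-44572 + N(-105, 158)) = √(-44572 + (-105)²) = √(-44572 + 11025) = √(-33547) = I*√33547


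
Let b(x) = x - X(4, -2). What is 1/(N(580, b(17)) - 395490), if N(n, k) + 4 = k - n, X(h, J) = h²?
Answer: -1/396073 ≈ -2.5248e-6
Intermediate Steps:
b(x) = -16 + x (b(x) = x - 1*4² = x - 1*16 = x - 16 = -16 + x)
N(n, k) = -4 + k - n (N(n, k) = -4 + (k - n) = -4 + k - n)
1/(N(580, b(17)) - 395490) = 1/((-4 + (-16 + 17) - 1*580) - 395490) = 1/((-4 + 1 - 580) - 395490) = 1/(-583 - 395490) = 1/(-396073) = -1/396073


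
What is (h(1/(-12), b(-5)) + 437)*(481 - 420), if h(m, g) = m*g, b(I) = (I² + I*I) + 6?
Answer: 79117/3 ≈ 26372.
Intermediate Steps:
b(I) = 6 + 2*I² (b(I) = (I² + I²) + 6 = 2*I² + 6 = 6 + 2*I²)
h(m, g) = g*m
(h(1/(-12), b(-5)) + 437)*(481 - 420) = ((6 + 2*(-5)²)/(-12) + 437)*(481 - 420) = ((6 + 2*25)*(-1/12) + 437)*61 = ((6 + 50)*(-1/12) + 437)*61 = (56*(-1/12) + 437)*61 = (-14/3 + 437)*61 = (1297/3)*61 = 79117/3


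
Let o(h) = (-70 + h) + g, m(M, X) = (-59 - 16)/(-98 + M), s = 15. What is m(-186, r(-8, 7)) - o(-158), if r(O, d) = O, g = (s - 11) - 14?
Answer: 67667/284 ≈ 238.26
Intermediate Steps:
g = -10 (g = (15 - 11) - 14 = 4 - 14 = -10)
m(M, X) = -75/(-98 + M)
o(h) = -80 + h (o(h) = (-70 + h) - 10 = -80 + h)
m(-186, r(-8, 7)) - o(-158) = -75/(-98 - 186) - (-80 - 158) = -75/(-284) - 1*(-238) = -75*(-1/284) + 238 = 75/284 + 238 = 67667/284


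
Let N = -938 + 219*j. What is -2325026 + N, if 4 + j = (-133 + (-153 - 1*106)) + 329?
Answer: -2340637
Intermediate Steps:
j = -67 (j = -4 + ((-133 + (-153 - 1*106)) + 329) = -4 + ((-133 + (-153 - 106)) + 329) = -4 + ((-133 - 259) + 329) = -4 + (-392 + 329) = -4 - 63 = -67)
N = -15611 (N = -938 + 219*(-67) = -938 - 14673 = -15611)
-2325026 + N = -2325026 - 15611 = -2340637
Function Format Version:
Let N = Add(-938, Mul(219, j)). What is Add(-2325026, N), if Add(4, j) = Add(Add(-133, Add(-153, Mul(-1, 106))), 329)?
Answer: -2340637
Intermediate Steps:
j = -67 (j = Add(-4, Add(Add(-133, Add(-153, Mul(-1, 106))), 329)) = Add(-4, Add(Add(-133, Add(-153, -106)), 329)) = Add(-4, Add(Add(-133, -259), 329)) = Add(-4, Add(-392, 329)) = Add(-4, -63) = -67)
N = -15611 (N = Add(-938, Mul(219, -67)) = Add(-938, -14673) = -15611)
Add(-2325026, N) = Add(-2325026, -15611) = -2340637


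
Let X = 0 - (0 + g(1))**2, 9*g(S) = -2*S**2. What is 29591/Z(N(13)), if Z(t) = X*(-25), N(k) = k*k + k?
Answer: 2396871/100 ≈ 23969.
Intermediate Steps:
N(k) = k + k**2 (N(k) = k**2 + k = k + k**2)
g(S) = -2*S**2/9 (g(S) = (-2*S**2)/9 = -2*S**2/9)
X = -4/81 (X = 0 - (0 - 2/9*1**2)**2 = 0 - (0 - 2/9*1)**2 = 0 - (0 - 2/9)**2 = 0 - (-2/9)**2 = 0 - 1*4/81 = 0 - 4/81 = -4/81 ≈ -0.049383)
Z(t) = 100/81 (Z(t) = -4/81*(-25) = 100/81)
29591/Z(N(13)) = 29591/(100/81) = 29591*(81/100) = 2396871/100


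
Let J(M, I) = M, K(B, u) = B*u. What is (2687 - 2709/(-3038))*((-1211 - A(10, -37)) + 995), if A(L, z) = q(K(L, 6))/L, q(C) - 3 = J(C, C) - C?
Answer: -72092481/124 ≈ -5.8139e+5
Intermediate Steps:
q(C) = 3 (q(C) = 3 + (C - C) = 3 + 0 = 3)
A(L, z) = 3/L
(2687 - 2709/(-3038))*((-1211 - A(10, -37)) + 995) = (2687 - 2709/(-3038))*((-1211 - 3/10) + 995) = (2687 - 2709*(-1/3038))*((-1211 - 3/10) + 995) = (2687 + 387/434)*((-1211 - 1*3/10) + 995) = 1166545*((-1211 - 3/10) + 995)/434 = 1166545*(-12113/10 + 995)/434 = (1166545/434)*(-2163/10) = -72092481/124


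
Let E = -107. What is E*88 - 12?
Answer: -9428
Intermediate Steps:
E*88 - 12 = -107*88 - 12 = -9416 - 12 = -9428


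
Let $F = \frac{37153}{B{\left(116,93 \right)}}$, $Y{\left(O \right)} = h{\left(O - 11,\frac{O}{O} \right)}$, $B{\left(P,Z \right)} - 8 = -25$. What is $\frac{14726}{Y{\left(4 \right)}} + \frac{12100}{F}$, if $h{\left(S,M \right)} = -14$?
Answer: $- \frac{274997439}{260071} \approx -1057.4$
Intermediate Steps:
$B{\left(P,Z \right)} = -17$ ($B{\left(P,Z \right)} = 8 - 25 = -17$)
$Y{\left(O \right)} = -14$
$F = - \frac{37153}{17}$ ($F = \frac{37153}{-17} = 37153 \left(- \frac{1}{17}\right) = - \frac{37153}{17} \approx -2185.5$)
$\frac{14726}{Y{\left(4 \right)}} + \frac{12100}{F} = \frac{14726}{-14} + \frac{12100}{- \frac{37153}{17}} = 14726 \left(- \frac{1}{14}\right) + 12100 \left(- \frac{17}{37153}\right) = - \frac{7363}{7} - \frac{205700}{37153} = - \frac{274997439}{260071}$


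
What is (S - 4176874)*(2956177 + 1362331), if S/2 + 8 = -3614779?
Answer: -49258836939584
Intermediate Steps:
S = -7229574 (S = -16 + 2*(-3614779) = -16 - 7229558 = -7229574)
(S - 4176874)*(2956177 + 1362331) = (-7229574 - 4176874)*(2956177 + 1362331) = -11406448*4318508 = -49258836939584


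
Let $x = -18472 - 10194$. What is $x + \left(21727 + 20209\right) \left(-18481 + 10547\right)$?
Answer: $-332748890$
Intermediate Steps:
$x = -28666$ ($x = -18472 - 10194 = -28666$)
$x + \left(21727 + 20209\right) \left(-18481 + 10547\right) = -28666 + \left(21727 + 20209\right) \left(-18481 + 10547\right) = -28666 + 41936 \left(-7934\right) = -28666 - 332720224 = -332748890$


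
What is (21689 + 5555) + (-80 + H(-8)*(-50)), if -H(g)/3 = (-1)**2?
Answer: 27314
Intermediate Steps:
H(g) = -3 (H(g) = -3*(-1)**2 = -3*1 = -3)
(21689 + 5555) + (-80 + H(-8)*(-50)) = (21689 + 5555) + (-80 - 3*(-50)) = 27244 + (-80 + 150) = 27244 + 70 = 27314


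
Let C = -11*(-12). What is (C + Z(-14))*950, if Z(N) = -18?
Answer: 108300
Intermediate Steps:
C = 132
(C + Z(-14))*950 = (132 - 18)*950 = 114*950 = 108300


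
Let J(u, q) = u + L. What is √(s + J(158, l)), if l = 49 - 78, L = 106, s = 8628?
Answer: 6*√247 ≈ 94.297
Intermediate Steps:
l = -29
J(u, q) = 106 + u (J(u, q) = u + 106 = 106 + u)
√(s + J(158, l)) = √(8628 + (106 + 158)) = √(8628 + 264) = √8892 = 6*√247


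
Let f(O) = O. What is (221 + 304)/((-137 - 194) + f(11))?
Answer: -105/64 ≈ -1.6406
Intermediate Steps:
(221 + 304)/((-137 - 194) + f(11)) = (221 + 304)/((-137 - 194) + 11) = 525/(-331 + 11) = 525/(-320) = 525*(-1/320) = -105/64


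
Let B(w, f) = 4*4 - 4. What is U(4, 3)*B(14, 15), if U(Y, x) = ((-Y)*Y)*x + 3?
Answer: -540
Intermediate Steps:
B(w, f) = 12 (B(w, f) = 16 - 4 = 12)
U(Y, x) = 3 - x*Y² (U(Y, x) = (-Y²)*x + 3 = -x*Y² + 3 = 3 - x*Y²)
U(4, 3)*B(14, 15) = (3 - 1*3*4²)*12 = (3 - 1*3*16)*12 = (3 - 48)*12 = -45*12 = -540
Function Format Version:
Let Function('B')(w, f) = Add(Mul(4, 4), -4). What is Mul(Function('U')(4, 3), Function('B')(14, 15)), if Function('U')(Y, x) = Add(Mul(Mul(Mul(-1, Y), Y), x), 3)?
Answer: -540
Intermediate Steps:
Function('B')(w, f) = 12 (Function('B')(w, f) = Add(16, -4) = 12)
Function('U')(Y, x) = Add(3, Mul(-1, x, Pow(Y, 2))) (Function('U')(Y, x) = Add(Mul(Mul(-1, Pow(Y, 2)), x), 3) = Add(Mul(-1, x, Pow(Y, 2)), 3) = Add(3, Mul(-1, x, Pow(Y, 2))))
Mul(Function('U')(4, 3), Function('B')(14, 15)) = Mul(Add(3, Mul(-1, 3, Pow(4, 2))), 12) = Mul(Add(3, Mul(-1, 3, 16)), 12) = Mul(Add(3, -48), 12) = Mul(-45, 12) = -540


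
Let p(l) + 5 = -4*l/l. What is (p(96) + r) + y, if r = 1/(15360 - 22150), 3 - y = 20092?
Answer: -136465421/6790 ≈ -20098.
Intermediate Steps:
y = -20089 (y = 3 - 1*20092 = 3 - 20092 = -20089)
p(l) = -9 (p(l) = -5 - 4*l/l = -5 - 4*1 = -5 - 4 = -9)
r = -1/6790 (r = 1/(-6790) = -1/6790 ≈ -0.00014728)
(p(96) + r) + y = (-9 - 1/6790) - 20089 = -61111/6790 - 20089 = -136465421/6790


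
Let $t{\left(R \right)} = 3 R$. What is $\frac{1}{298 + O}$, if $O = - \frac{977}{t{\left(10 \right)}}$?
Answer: $\frac{30}{7963} \approx 0.0037674$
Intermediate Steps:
$O = - \frac{977}{30}$ ($O = - \frac{977}{3 \cdot 10} = - \frac{977}{30} \approx -32.567$)
$\frac{1}{298 + O} = \frac{1}{298 - \frac{977}{30}} = \frac{1}{\frac{7963}{30}} = \frac{30}{7963}$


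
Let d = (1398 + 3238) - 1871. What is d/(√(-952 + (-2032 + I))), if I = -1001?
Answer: -553*I*√3985/797 ≈ -43.801*I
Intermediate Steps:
d = 2765 (d = 4636 - 1871 = 2765)
d/(√(-952 + (-2032 + I))) = 2765/(√(-952 + (-2032 - 1001))) = 2765/(√(-952 - 3033)) = 2765/(√(-3985)) = 2765/((I*√3985)) = 2765*(-I*√3985/3985) = -553*I*√3985/797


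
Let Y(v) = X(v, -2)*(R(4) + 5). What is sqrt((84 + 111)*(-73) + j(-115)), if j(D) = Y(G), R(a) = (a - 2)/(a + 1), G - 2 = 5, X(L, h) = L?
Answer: I*sqrt(354930)/5 ≈ 119.15*I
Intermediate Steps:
G = 7 (G = 2 + 5 = 7)
R(a) = (-2 + a)/(1 + a)
Y(v) = 27*v/5 (Y(v) = v*((-2 + 4)/(1 + 4) + 5) = v*(2/5 + 5) = v*(27/5) = 27*v/5)
j(D) = 189/5 (j(D) = (27/5)*7 = 189/5)
sqrt((84 + 111)*(-73) + j(-115)) = sqrt((84 + 111)*(-73) + 189/5) = sqrt(195*(-73) + 189/5) = sqrt(-14235 + 189/5) = sqrt(-70986/5) = I*sqrt(354930)/5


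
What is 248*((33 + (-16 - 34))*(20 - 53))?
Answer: 139128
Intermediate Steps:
248*((33 + (-16 - 34))*(20 - 53)) = 248*((33 - 50)*(-33)) = 248*(-17*(-33)) = 248*561 = 139128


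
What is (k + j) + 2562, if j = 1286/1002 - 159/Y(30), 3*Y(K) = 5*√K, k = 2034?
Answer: 2303239/501 - 159*√30/50 ≈ 4579.9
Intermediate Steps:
Y(K) = 5*√K/3 (Y(K) = (5*√K)/3 = 5*√K/3)
j = 643/501 - 159*√30/50 (j = 1286/1002 - 159*√30/50 = 1286*(1/1002) - 159*√30/50 = 643/501 - 159*√30/50 ≈ -16.134)
(k + j) + 2562 = (2034 + (643/501 - 159*√30/50)) + 2562 = (1019677/501 - 159*√30/50) + 2562 = 2303239/501 - 159*√30/50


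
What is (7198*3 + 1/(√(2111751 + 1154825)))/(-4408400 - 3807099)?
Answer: -21594/8215499 - √204161/6709137965356 ≈ -0.0026284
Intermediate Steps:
(7198*3 + 1/(√(2111751 + 1154825)))/(-4408400 - 3807099) = (21594 + 1/(√3266576))/(-8215499) = (21594 + 1/(4*√204161))*(-1/8215499) = (21594 + √204161/816644)*(-1/8215499) = -21594/8215499 - √204161/6709137965356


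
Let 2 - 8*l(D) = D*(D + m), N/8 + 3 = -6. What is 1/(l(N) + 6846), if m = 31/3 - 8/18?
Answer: 4/25149 ≈ 0.00015905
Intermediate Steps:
m = 89/9 (m = 31*(⅓) - 8*1/18 = 31/3 - 4/9 = 89/9 ≈ 9.8889)
N = -72 (N = -24 + 8*(-6) = -24 - 48 = -72)
l(D) = ¼ - D*(89/9 + D)/8 (l(D) = ¼ - D*(D + 89/9)/8 = ¼ - D*(89/9 + D)/8)
1/(l(N) + 6846) = 1/((¼ - 89/72*(-72) - ⅛*(-72)²) + 6846) = 1/((¼ + 89 - ⅛*5184) + 6846) = 1/((¼ + 89 - 648) + 6846) = 1/(-2235/4 + 6846) = 1/(25149/4) = 4/25149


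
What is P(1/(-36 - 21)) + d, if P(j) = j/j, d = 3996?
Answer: 3997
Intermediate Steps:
P(j) = 1
P(1/(-36 - 21)) + d = 1 + 3996 = 3997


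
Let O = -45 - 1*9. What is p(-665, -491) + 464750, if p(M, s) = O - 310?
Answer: 464386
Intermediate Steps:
O = -54 (O = -45 - 9 = -54)
p(M, s) = -364 (p(M, s) = -54 - 310 = -364)
p(-665, -491) + 464750 = -364 + 464750 = 464386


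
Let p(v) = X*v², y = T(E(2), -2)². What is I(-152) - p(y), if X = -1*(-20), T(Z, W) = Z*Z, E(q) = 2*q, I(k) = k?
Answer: -1310872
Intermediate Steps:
T(Z, W) = Z²
y = 256 (y = ((2*2)²)² = (4²)² = 16² = 256)
X = 20
p(v) = 20*v²
I(-152) - p(y) = -152 - 20*256² = -152 - 20*65536 = -152 - 1*1310720 = -152 - 1310720 = -1310872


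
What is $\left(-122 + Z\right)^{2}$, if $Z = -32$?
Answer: $23716$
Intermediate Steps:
$\left(-122 + Z\right)^{2} = \left(-122 - 32\right)^{2} = \left(-154\right)^{2} = 23716$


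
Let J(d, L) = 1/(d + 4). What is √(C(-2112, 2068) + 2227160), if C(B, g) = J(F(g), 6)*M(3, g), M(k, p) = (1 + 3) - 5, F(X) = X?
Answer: √2390401918842/1036 ≈ 1492.4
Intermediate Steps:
M(k, p) = -1 (M(k, p) = 4 - 5 = -1)
J(d, L) = 1/(4 + d)
C(B, g) = -1/(4 + g)
√(C(-2112, 2068) + 2227160) = √(-1/(4 + 2068) + 2227160) = √(-1/2072 + 2227160) = √(4614675519/2072) = √2390401918842/1036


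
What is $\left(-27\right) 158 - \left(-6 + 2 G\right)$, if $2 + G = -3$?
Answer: $-4250$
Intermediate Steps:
$G = -5$ ($G = -2 - 3 = -5$)
$\left(-27\right) 158 - \left(-6 + 2 G\right) = \left(-27\right) 158 + \left(\left(-2\right) \left(-5\right) + 6\right) = -4266 + \left(10 + 6\right) = -4266 + 16 = -4250$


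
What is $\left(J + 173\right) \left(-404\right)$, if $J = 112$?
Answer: $-115140$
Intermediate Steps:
$\left(J + 173\right) \left(-404\right) = \left(112 + 173\right) \left(-404\right) = 285 \left(-404\right) = -115140$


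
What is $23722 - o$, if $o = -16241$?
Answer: $39963$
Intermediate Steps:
$23722 - o = 23722 - -16241 = 23722 + 16241 = 39963$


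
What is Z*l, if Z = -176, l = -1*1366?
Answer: 240416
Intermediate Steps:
l = -1366
Z*l = -176*(-1366) = 240416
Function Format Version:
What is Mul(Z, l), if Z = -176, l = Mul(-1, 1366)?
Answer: 240416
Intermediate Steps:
l = -1366
Mul(Z, l) = Mul(-176, -1366) = 240416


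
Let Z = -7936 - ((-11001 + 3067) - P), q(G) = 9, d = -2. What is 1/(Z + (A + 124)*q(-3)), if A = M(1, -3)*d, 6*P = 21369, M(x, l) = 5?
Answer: 2/9171 ≈ 0.00021808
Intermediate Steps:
P = 7123/2 (P = (1/6)*21369 = 7123/2 ≈ 3561.5)
A = -10 (A = 5*(-2) = -10)
Z = 7119/2 (Z = -7936 - ((-11001 + 3067) - 1*7123/2) = -7936 - (-7934 - 7123/2) = -7936 - 1*(-22991/2) = -7936 + 22991/2 = 7119/2 ≈ 3559.5)
1/(Z + (A + 124)*q(-3)) = 1/(7119/2 + (-10 + 124)*9) = 1/(7119/2 + 114*9) = 1/(7119/2 + 1026) = 1/(9171/2) = 2/9171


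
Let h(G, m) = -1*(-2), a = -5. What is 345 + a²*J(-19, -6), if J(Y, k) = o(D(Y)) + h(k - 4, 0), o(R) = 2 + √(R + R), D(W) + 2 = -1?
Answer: 445 + 25*I*√6 ≈ 445.0 + 61.237*I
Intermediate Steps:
D(W) = -3 (D(W) = -2 - 1 = -3)
h(G, m) = 2
o(R) = 2 + √2*√R (o(R) = 2 + √(2*R) = 2 + √2*√R)
J(Y, k) = 4 + I*√6 (J(Y, k) = (2 + √2*√(-3)) + 2 = (2 + √2*(I*√3)) + 2 = (2 + I*√6) + 2 = 4 + I*√6)
345 + a²*J(-19, -6) = 345 + (-5)²*(4 + I*√6) = 345 + 25*(4 + I*√6) = 345 + (100 + 25*I*√6) = 445 + 25*I*√6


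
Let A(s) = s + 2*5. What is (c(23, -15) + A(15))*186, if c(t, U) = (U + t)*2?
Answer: 7626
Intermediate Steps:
A(s) = 10 + s (A(s) = s + 10 = 10 + s)
c(t, U) = 2*U + 2*t
(c(23, -15) + A(15))*186 = ((2*(-15) + 2*23) + (10 + 15))*186 = ((-30 + 46) + 25)*186 = (16 + 25)*186 = 41*186 = 7626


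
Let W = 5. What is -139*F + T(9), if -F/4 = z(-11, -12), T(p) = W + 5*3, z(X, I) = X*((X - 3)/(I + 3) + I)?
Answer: 575084/9 ≈ 63898.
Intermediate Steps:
z(X, I) = X*(I + (-3 + X)/(3 + I)) (z(X, I) = X*((-3 + X)/(3 + I) + I) = X*(I + (-3 + X)/(3 + I)))
T(p) = 20 (T(p) = 5 + 5*3 = 5 + 15 = 20)
F = -4136/9 (F = -(-44)*(-3 - 11 + (-12)² + 3*(-12))/(3 - 12) = -(-44)*(-3 - 11 + 144 - 36)/(-9) = -(-44)*(-1)*94/9 = -4*1034/9 = -4136/9 ≈ -459.56)
-139*F + T(9) = -139*(-4136/9) + 20 = 574904/9 + 20 = 575084/9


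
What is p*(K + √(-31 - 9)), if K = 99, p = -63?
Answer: -6237 - 126*I*√10 ≈ -6237.0 - 398.45*I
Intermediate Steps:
p*(K + √(-31 - 9)) = -63*(99 + √(-31 - 9)) = -63*(99 + √(-40)) = -63*(99 + 2*I*√10) = -6237 - 126*I*√10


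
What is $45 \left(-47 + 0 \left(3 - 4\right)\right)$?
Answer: $-2115$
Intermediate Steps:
$45 \left(-47 + 0 \left(3 - 4\right)\right) = 45 \left(-47 + 0 \left(-1\right)\right) = 45 \left(-47 + 0\right) = 45 \left(-47\right) = -2115$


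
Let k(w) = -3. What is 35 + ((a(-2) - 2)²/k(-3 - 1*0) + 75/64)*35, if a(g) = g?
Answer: -21245/192 ≈ -110.65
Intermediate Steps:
35 + ((a(-2) - 2)²/k(-3 - 1*0) + 75/64)*35 = 35 + ((-2 - 2)²/(-3) + 75/64)*35 = 35 + ((-4)²*(-⅓) + 75*(1/64))*35 = 35 + (16*(-⅓) + 75/64)*35 = 35 + (-16/3 + 75/64)*35 = 35 - 799/192*35 = 35 - 27965/192 = -21245/192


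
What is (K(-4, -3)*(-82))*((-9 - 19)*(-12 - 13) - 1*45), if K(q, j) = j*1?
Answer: 161130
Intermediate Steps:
K(q, j) = j
(K(-4, -3)*(-82))*((-9 - 19)*(-12 - 13) - 1*45) = (-3*(-82))*((-9 - 19)*(-12 - 13) - 1*45) = 246*(-28*(-25) - 45) = 246*(700 - 45) = 246*655 = 161130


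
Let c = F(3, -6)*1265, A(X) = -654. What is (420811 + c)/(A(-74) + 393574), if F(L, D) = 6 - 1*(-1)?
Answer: 11307/10340 ≈ 1.0935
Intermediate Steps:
F(L, D) = 7 (F(L, D) = 6 + 1 = 7)
c = 8855 (c = 7*1265 = 8855)
(420811 + c)/(A(-74) + 393574) = (420811 + 8855)/(-654 + 393574) = 429666/392920 = 429666*(1/392920) = 11307/10340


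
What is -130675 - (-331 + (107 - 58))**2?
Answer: -210199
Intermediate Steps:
-130675 - (-331 + (107 - 58))**2 = -130675 - (-331 + 49)**2 = -130675 - 1*(-282)**2 = -130675 - 1*79524 = -130675 - 79524 = -210199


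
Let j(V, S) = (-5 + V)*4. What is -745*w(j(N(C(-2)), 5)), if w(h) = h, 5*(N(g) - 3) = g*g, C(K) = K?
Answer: 3576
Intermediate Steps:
N(g) = 3 + g**2/5 (N(g) = 3 + (g*g)/5 = 3 + g**2/5)
j(V, S) = -20 + 4*V
-745*w(j(N(C(-2)), 5)) = -745*(-20 + 4*(3 + (1/5)*(-2)**2)) = -745*(-20 + 4*(3 + (1/5)*4)) = -745*(-20 + 4*(3 + 4/5)) = -745*(-20 + 4*(19/5)) = -745*(-20 + 76/5) = -745*(-24/5) = 3576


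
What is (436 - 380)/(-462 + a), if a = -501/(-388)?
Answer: -21728/178755 ≈ -0.12155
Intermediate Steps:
a = 501/388 (a = -501*(-1/388) = 501/388 ≈ 1.2912)
(436 - 380)/(-462 + a) = (436 - 380)/(-462 + 501/388) = 56/(-178755/388) = 56*(-388/178755) = -21728/178755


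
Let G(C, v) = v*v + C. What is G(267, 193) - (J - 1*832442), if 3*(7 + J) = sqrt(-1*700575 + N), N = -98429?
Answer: 869965 - 2*I*sqrt(199751)/3 ≈ 8.6997e+5 - 297.96*I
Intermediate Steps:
G(C, v) = C + v**2 (G(C, v) = v**2 + C = C + v**2)
J = -7 + 2*I*sqrt(199751)/3 (J = -7 + sqrt(-1*700575 - 98429)/3 = -7 + sqrt(-700575 - 98429)/3 = -7 + sqrt(-799004)/3 = -7 + (2*I*sqrt(199751))/3 = -7 + 2*I*sqrt(199751)/3 ≈ -7.0 + 297.96*I)
G(267, 193) - (J - 1*832442) = (267 + 193**2) - ((-7 + 2*I*sqrt(199751)/3) - 1*832442) = (267 + 37249) - ((-7 + 2*I*sqrt(199751)/3) - 832442) = 37516 - (-832449 + 2*I*sqrt(199751)/3) = 37516 + (832449 - 2*I*sqrt(199751)/3) = 869965 - 2*I*sqrt(199751)/3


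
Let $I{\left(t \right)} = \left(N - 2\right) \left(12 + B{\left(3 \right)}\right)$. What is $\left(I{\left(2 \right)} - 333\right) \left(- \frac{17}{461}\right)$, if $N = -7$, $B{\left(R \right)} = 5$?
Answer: $\frac{8262}{461} \approx 17.922$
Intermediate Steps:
$I{\left(t \right)} = -153$ ($I{\left(t \right)} = \left(-7 - 2\right) \left(12 + 5\right) = \left(-9\right) 17 = -153$)
$\left(I{\left(2 \right)} - 333\right) \left(- \frac{17}{461}\right) = \left(-153 - 333\right) \left(- \frac{17}{461}\right) = - 486 \left(\left(-17\right) \frac{1}{461}\right) = \left(-486\right) \left(- \frac{17}{461}\right) = \frac{8262}{461}$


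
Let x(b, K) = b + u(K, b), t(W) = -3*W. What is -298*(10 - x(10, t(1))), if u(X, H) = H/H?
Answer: 298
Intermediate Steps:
u(X, H) = 1
x(b, K) = 1 + b (x(b, K) = b + 1 = 1 + b)
-298*(10 - x(10, t(1))) = -298*(10 - (1 + 10)) = -298*(10 - 1*11) = -298*(10 - 11) = -298*(-1) = 298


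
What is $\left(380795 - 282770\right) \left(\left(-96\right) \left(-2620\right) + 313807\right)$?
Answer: $55416179175$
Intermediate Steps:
$\left(380795 - 282770\right) \left(\left(-96\right) \left(-2620\right) + 313807\right) = 98025 \left(251520 + 313807\right) = 98025 \cdot 565327 = 55416179175$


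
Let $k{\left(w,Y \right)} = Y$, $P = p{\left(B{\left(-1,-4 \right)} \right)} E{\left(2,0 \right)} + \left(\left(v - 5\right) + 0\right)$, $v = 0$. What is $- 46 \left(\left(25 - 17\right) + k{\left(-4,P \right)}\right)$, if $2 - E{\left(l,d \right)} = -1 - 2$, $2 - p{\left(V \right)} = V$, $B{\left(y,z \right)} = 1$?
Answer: $-368$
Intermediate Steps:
$p{\left(V \right)} = 2 - V$
$E{\left(l,d \right)} = 5$ ($E{\left(l,d \right)} = 2 - \left(-1 - 2\right) = 2 - -3 = 2 + 3 = 5$)
$P = 0$ ($P = \left(2 - 1\right) 5 + \left(\left(0 - 5\right) + 0\right) = \left(2 - 1\right) 5 + \left(-5 + 0\right) = 1 \cdot 5 - 5 = 5 - 5 = 0$)
$- 46 \left(\left(25 - 17\right) + k{\left(-4,P \right)}\right) = - 46 \left(\left(25 - 17\right) + 0\right) = - 46 \left(8 + 0\right) = \left(-46\right) 8 = -368$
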